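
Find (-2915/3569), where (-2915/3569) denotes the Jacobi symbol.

-1

Pull out -1: (-2915/3569) = (-1/3569)·(2915/3569). Since 3569 ≡ 1 (mod 4), (-1/3569) = +1. Now have (2915/3569).
3569 ≡ 1 (mod 4), so quadratic reciprocity gives (2915/3569) = (3569/2915). Reduce: 3569 ≡ 654 (mod 2915). Now have (654/2915).
Factor out 2: 654 = 2·327. Since 2915 ≡ 3 (mod 8), (2/2915) = -1. Now have -(327/2915).
Both 327 ≡ 3 and 2915 ≡ 3 (mod 4), so reciprocity gives (327/2915) = -(2915/327). Reduce: 2915 ≡ 299 (mod 327). Now have (299/327).
Both 299 ≡ 3 and 327 ≡ 3 (mod 4), so reciprocity gives (299/327) = -(327/299). Reduce: 327 ≡ 28 (mod 299). Now have -(28/299).
Factor out 2: 28 = 2^2·7. Since 299 ≡ 3 (mod 8), (2/299) = -1, and (2/299)^2 = +1. Now have -(7/299).
Both 7 ≡ 3 and 299 ≡ 3 (mod 4), so reciprocity gives (7/299) = -(299/7). Reduce: 299 ≡ 5 (mod 7). Now have (5/7).
5 ≡ 1 (mod 4), so quadratic reciprocity gives (5/7) = (7/5). Reduce: 7 ≡ 2 (mod 5). Now have (2/5).
Factor out 2: 2 = 2. Since 5 ≡ 5 (mod 8), (2/5) = -1. Now have -(1/5).
(1/5) = 1. Collecting the sign factors: -1.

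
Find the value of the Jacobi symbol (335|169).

1

Reduce the numerator: 335 ≡ 166 (mod 169), so (335|169) = (166|169).
Factor out 2: 166 = 2·83. Since 169 ≡ 1 (mod 8), (2|169) = +1. Now have (83|169).
169 ≡ 1 (mod 4), so quadratic reciprocity gives (83|169) = (169|83). Reduce: 169 ≡ 3 (mod 83). Now have (3|83).
Both 3 ≡ 3 and 83 ≡ 3 (mod 4), so reciprocity gives (3|83) = -(83|3). Reduce: 83 ≡ 2 (mod 3). Now have -(2|3).
Factor out 2: 2 = 2. Since 3 ≡ 3 (mod 8), (2|3) = -1. Now have (1|3).
(1|3) = 1. Collecting the sign factors: 1.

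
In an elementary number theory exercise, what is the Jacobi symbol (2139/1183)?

1

Reduce the numerator: 2139 ≡ 956 (mod 1183), so (2139/1183) = (956/1183).
Factor out 2: 956 = 2^2·239. Since 1183 ≡ 7 (mod 8), (2/1183) = +1, and (2/1183)^2 = +1. Now have (239/1183).
Both 239 ≡ 3 and 1183 ≡ 3 (mod 4), so reciprocity gives (239/1183) = -(1183/239). Reduce: 1183 ≡ 227 (mod 239). Now have -(227/239).
Both 227 ≡ 3 and 239 ≡ 3 (mod 4), so reciprocity gives (227/239) = -(239/227). Reduce: 239 ≡ 12 (mod 227). Now have (12/227).
Factor out 2: 12 = 2^2·3. Since 227 ≡ 3 (mod 8), (2/227) = -1, and (2/227)^2 = +1. Now have (3/227).
Both 3 ≡ 3 and 227 ≡ 3 (mod 4), so reciprocity gives (3/227) = -(227/3). Reduce: 227 ≡ 2 (mod 3). Now have -(2/3).
Factor out 2: 2 = 2. Since 3 ≡ 3 (mod 8), (2/3) = -1. Now have (1/3).
(1/3) = 1. Collecting the sign factors: 1.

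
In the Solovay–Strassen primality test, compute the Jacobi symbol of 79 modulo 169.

1

(79 / 169)
  = (169 / 79)    [QR: 169 ≡ 1 mod 4, sign kept]
  = (11 / 79)    [169 ≡ 11 mod 79]
  = -(79 / 11)    [QR: both ≡ 3 mod 4, sign flips]
  = -(2 / 11)    [79 ≡ 2 mod 11]
  = (1 / 11)    [11 ≡ 3 mod 8 ⇒ (2 / 11) = -1]
  = 1    [(1 / 11) = 1]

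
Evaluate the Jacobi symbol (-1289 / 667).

Pull out -1: (-1289 / 667) = (-1 / 667)·(1289 / 667). Since 667 ≡ 3 (mod 4), (-1 / 667) = -1. Now have -(1289 / 667).
Reduce the numerator: 1289 ≡ 622 (mod 667), so (1289 / 667) = (622 / 667).
Factor out 2: 622 = 2·311. Since 667 ≡ 3 (mod 8), (2 / 667) = -1. Now have (311 / 667).
Both 311 ≡ 3 and 667 ≡ 3 (mod 4), so reciprocity gives (311 / 667) = -(667 / 311). Reduce: 667 ≡ 45 (mod 311). Now have -(45 / 311).
45 ≡ 1 (mod 4), so quadratic reciprocity gives (45 / 311) = (311 / 45). Reduce: 311 ≡ 41 (mod 45). Now have -(41 / 45).
41 ≡ 1 (mod 4), so quadratic reciprocity gives (41 / 45) = (45 / 41). Reduce: 45 ≡ 4 (mod 41). Now have -(4 / 41).
Factor out 2: 4 = 2^2. Since 41 ≡ 1 (mod 8), (2 / 41) = +1, and (2 / 41)^2 = +1. Now have -(1 / 41).
(1 / 41) = 1. Collecting the sign factors: -1.

-1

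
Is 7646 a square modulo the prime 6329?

Reduce the numerator: 7646 ≡ 1317 (mod 6329), so (7646/6329) = (1317/6329).
1317 ≡ 1 (mod 4), so quadratic reciprocity gives (1317/6329) = (6329/1317). Reduce: 6329 ≡ 1061 (mod 1317). Now have (1061/1317).
1061 ≡ 1 (mod 4), so quadratic reciprocity gives (1061/1317) = (1317/1061). Reduce: 1317 ≡ 256 (mod 1061). Now have (256/1061).
Factor out 2: 256 = 2^8. Since 1061 ≡ 5 (mod 8), (2/1061) = -1, and (2/1061)^8 = +1. Now have (1/1061).
(1/1061) = 1. Collecting the sign factors: 1.
The Legendre symbol is 1, so x^2 ≡ 7646 (mod 6329) has solution.

yes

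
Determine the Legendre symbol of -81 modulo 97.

1

(-81/97)
  = (81/97)    [97 ≡ 1 mod 4 ⇒ (-1/97) = +1]
  = (97/81)    [QR: 81 ≡ 1 mod 4, sign kept]
  = (16/81)    [97 ≡ 16 mod 81]
  = (1/81)    [81 ≡ 1 mod 8 ⇒ (2/81)^4 = +1]
  = 1    [(1/81) = 1]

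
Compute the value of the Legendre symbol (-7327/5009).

1

Pull out -1: (-7327/5009) = (-1/5009)·(7327/5009). Since 5009 ≡ 1 (mod 4), (-1/5009) = +1. Now have (7327/5009).
Reduce the numerator: 7327 ≡ 2318 (mod 5009), so (7327/5009) = (2318/5009).
Factor out 2: 2318 = 2·1159. Since 5009 ≡ 1 (mod 8), (2/5009) = +1. Now have (1159/5009).
5009 ≡ 1 (mod 4), so quadratic reciprocity gives (1159/5009) = (5009/1159). Reduce: 5009 ≡ 373 (mod 1159). Now have (373/1159).
373 ≡ 1 (mod 4), so quadratic reciprocity gives (373/1159) = (1159/373). Reduce: 1159 ≡ 40 (mod 373). Now have (40/373).
Factor out 2: 40 = 2^3·5. Since 373 ≡ 5 (mod 8), (2/373) = -1, and (2/373)^3 = -1. Now have -(5/373).
5 ≡ 1 (mod 4), so quadratic reciprocity gives (5/373) = (373/5). Reduce: 373 ≡ 3 (mod 5). Now have -(3/5).
5 ≡ 1 (mod 4), so quadratic reciprocity gives (3/5) = (5/3). Reduce: 5 ≡ 2 (mod 3). Now have -(2/3).
Factor out 2: 2 = 2. Since 3 ≡ 3 (mod 8), (2/3) = -1. Now have (1/3).
(1/3) = 1. Collecting the sign factors: 1.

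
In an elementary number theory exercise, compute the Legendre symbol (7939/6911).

Reduce the numerator: 7939 ≡ 1028 (mod 6911), so (7939/6911) = (1028/6911).
Factor out 2: 1028 = 2^2·257. Since 6911 ≡ 7 (mod 8), (2/6911) = +1, and (2/6911)^2 = +1. Now have (257/6911).
257 ≡ 1 (mod 4), so quadratic reciprocity gives (257/6911) = (6911/257). Reduce: 6911 ≡ 229 (mod 257). Now have (229/257).
229 ≡ 1 (mod 4), so quadratic reciprocity gives (229/257) = (257/229). Reduce: 257 ≡ 28 (mod 229). Now have (28/229).
Factor out 2: 28 = 2^2·7. Since 229 ≡ 5 (mod 8), (2/229) = -1, and (2/229)^2 = +1. Now have (7/229).
229 ≡ 1 (mod 4), so quadratic reciprocity gives (7/229) = (229/7). Reduce: 229 ≡ 5 (mod 7). Now have (5/7).
5 ≡ 1 (mod 4), so quadratic reciprocity gives (5/7) = (7/5). Reduce: 7 ≡ 2 (mod 5). Now have (2/5).
Factor out 2: 2 = 2. Since 5 ≡ 5 (mod 8), (2/5) = -1. Now have -(1/5).
(1/5) = 1. Collecting the sign factors: -1.

-1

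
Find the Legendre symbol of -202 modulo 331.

-1

Pull out -1: (-202 / 331) = (-1 / 331)·(202 / 331). Since 331 ≡ 3 (mod 4), (-1 / 331) = -1. Now have -(202 / 331).
Factor out 2: 202 = 2·101. Since 331 ≡ 3 (mod 8), (2 / 331) = -1. Now have (101 / 331).
101 ≡ 1 (mod 4), so quadratic reciprocity gives (101 / 331) = (331 / 101). Reduce: 331 ≡ 28 (mod 101). Now have (28 / 101).
Factor out 2: 28 = 2^2·7. Since 101 ≡ 5 (mod 8), (2 / 101) = -1, and (2 / 101)^2 = +1. Now have (7 / 101).
101 ≡ 1 (mod 4), so quadratic reciprocity gives (7 / 101) = (101 / 7). Reduce: 101 ≡ 3 (mod 7). Now have (3 / 7).
Both 3 ≡ 3 and 7 ≡ 3 (mod 4), so reciprocity gives (3 / 7) = -(7 / 3). Reduce: 7 ≡ 1 (mod 3). Now have -(1 / 3).
(1 / 3) = 1. Collecting the sign factors: -1.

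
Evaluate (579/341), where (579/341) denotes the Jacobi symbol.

Reduce the numerator: 579 ≡ 238 (mod 341), so (579/341) = (238/341).
Factor out 2: 238 = 2·119. Since 341 ≡ 5 (mod 8), (2/341) = -1. Now have -(119/341).
341 ≡ 1 (mod 4), so quadratic reciprocity gives (119/341) = (341/119). Reduce: 341 ≡ 103 (mod 119). Now have -(103/119).
Both 103 ≡ 3 and 119 ≡ 3 (mod 4), so reciprocity gives (103/119) = -(119/103). Reduce: 119 ≡ 16 (mod 103). Now have (16/103).
Factor out 2: 16 = 2^4. Since 103 ≡ 7 (mod 8), (2/103) = +1, and (2/103)^4 = +1. Now have (1/103).
(1/103) = 1. Collecting the sign factors: 1.

1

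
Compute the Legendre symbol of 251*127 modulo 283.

1

By multiplicativity, (251·127|283) = (251|283)·(127|283).
First factor (251|283):
Both 251 ≡ 3 and 283 ≡ 3 (mod 4), so reciprocity gives (251|283) = -(283|251). Reduce: 283 ≡ 32 (mod 251). Now have -(32|251).
Factor out 2: 32 = 2^5. Since 251 ≡ 3 (mod 8), (2|251) = -1, and (2|251)^5 = -1. Now have (1|251).
(1|251) = 1. Collecting the sign factors: 1.
Second factor (127|283):
Both 127 ≡ 3 and 283 ≡ 3 (mod 4), so reciprocity gives (127|283) = -(283|127). Reduce: 283 ≡ 29 (mod 127). Now have -(29|127).
29 ≡ 1 (mod 4), so quadratic reciprocity gives (29|127) = (127|29). Reduce: 127 ≡ 11 (mod 29). Now have -(11|29).
29 ≡ 1 (mod 4), so quadratic reciprocity gives (11|29) = (29|11). Reduce: 29 ≡ 7 (mod 11). Now have -(7|11).
Both 7 ≡ 3 and 11 ≡ 3 (mod 4), so reciprocity gives (7|11) = -(11|7). Reduce: 11 ≡ 4 (mod 7). Now have (4|7).
Factor out 2: 4 = 2^2. Since 7 ≡ 7 (mod 8), (2|7) = +1, and (2|7)^2 = +1. Now have (1|7).
(1|7) = 1. Collecting the sign factors: 1.
Product: (1)·(1) = 1.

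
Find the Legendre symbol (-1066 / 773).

(-1066 / 773)
  = (480 / 773)    [-1066 ≡ 480 mod 773]
  = -(15 / 773)    [773 ≡ 5 mod 8 ⇒ (2 / 773)^5 = -1]
  = -(773 / 15)    [QR: 773 ≡ 1 mod 4, sign kept]
  = -(8 / 15)    [773 ≡ 8 mod 15]
  = -(1 / 15)    [15 ≡ 7 mod 8 ⇒ (2 / 15)^3 = +1]
  = -1    [(1 / 15) = 1]

-1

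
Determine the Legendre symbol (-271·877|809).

1

By multiplicativity, (-271·877|809) = (-271|809)·(877|809).
First factor (-271|809):
(-271|809)
  = (538|809)    [-271 ≡ 538 mod 809]
  = (269|809)    [809 ≡ 1 mod 8 ⇒ (2|809) = +1]
  = (809|269)    [QR: 269 ≡ 1 mod 4, sign kept]
  = (2|269)    [809 ≡ 2 mod 269]
  = -(1|269)    [269 ≡ 5 mod 8 ⇒ (2|269) = -1]
  = -1    [(1|269) = 1]
Second factor (877|809):
(877|809)
  = (68|809)    [877 ≡ 68 mod 809]
  = (17|809)    [809 ≡ 1 mod 8 ⇒ (2|809)^2 = +1]
  = (809|17)    [QR: 17 ≡ 1 mod 4, sign kept]
  = (10|17)    [809 ≡ 10 mod 17]
  = (5|17)    [17 ≡ 1 mod 8 ⇒ (2|17) = +1]
  = (17|5)    [QR: 5 ≡ 1 mod 4, sign kept]
  = (2|5)    [17 ≡ 2 mod 5]
  = -(1|5)    [5 ≡ 5 mod 8 ⇒ (2|5) = -1]
  = -1    [(1|5) = 1]
Product: (-1)·(-1) = 1.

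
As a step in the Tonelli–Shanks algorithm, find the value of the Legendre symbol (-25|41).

(-25|41)
  = (16|41)    [-25 ≡ 16 mod 41]
  = (1|41)    [41 ≡ 1 mod 8 ⇒ (2|41)^4 = +1]
  = 1    [(1|41) = 1]

1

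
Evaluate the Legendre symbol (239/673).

673 ≡ 1 (mod 4), so quadratic reciprocity gives (239/673) = (673/239). Reduce: 673 ≡ 195 (mod 239). Now have (195/239).
Both 195 ≡ 3 and 239 ≡ 3 (mod 4), so reciprocity gives (195/239) = -(239/195). Reduce: 239 ≡ 44 (mod 195). Now have -(44/195).
Factor out 2: 44 = 2^2·11. Since 195 ≡ 3 (mod 8), (2/195) = -1, and (2/195)^2 = +1. Now have -(11/195).
Both 11 ≡ 3 and 195 ≡ 3 (mod 4), so reciprocity gives (11/195) = -(195/11). Reduce: 195 ≡ 8 (mod 11). Now have (8/11).
Factor out 2: 8 = 2^3. Since 11 ≡ 3 (mod 8), (2/11) = -1, and (2/11)^3 = -1. Now have -(1/11).
(1/11) = 1. Collecting the sign factors: -1.

-1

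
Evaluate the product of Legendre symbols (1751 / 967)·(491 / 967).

By multiplicativity, (1751·491 / 967) = (1751 / 967)·(491 / 967).
First factor (1751 / 967):
Reduce the numerator: 1751 ≡ 784 (mod 967), so (1751 / 967) = (784 / 967).
Factor out 2: 784 = 2^4·49. Since 967 ≡ 7 (mod 8), (2 / 967) = +1, and (2 / 967)^4 = +1. Now have (49 / 967).
49 ≡ 1 (mod 4), so quadratic reciprocity gives (49 / 967) = (967 / 49). Reduce: 967 ≡ 36 (mod 49). Now have (36 / 49).
Factor out 2: 36 = 2^2·9. Since 49 ≡ 1 (mod 8), (2 / 49) = +1, and (2 / 49)^2 = +1. Now have (9 / 49).
9 ≡ 1 (mod 4), so quadratic reciprocity gives (9 / 49) = (49 / 9). Reduce: 49 ≡ 4 (mod 9). Now have (4 / 9).
Factor out 2: 4 = 2^2. Since 9 ≡ 1 (mod 8), (2 / 9) = +1, and (2 / 9)^2 = +1. Now have (1 / 9).
(1 / 9) = 1. Collecting the sign factors: 1.
Second factor (491 / 967):
Both 491 ≡ 3 and 967 ≡ 3 (mod 4), so reciprocity gives (491 / 967) = -(967 / 491). Reduce: 967 ≡ 476 (mod 491). Now have -(476 / 491).
Factor out 2: 476 = 2^2·119. Since 491 ≡ 3 (mod 8), (2 / 491) = -1, and (2 / 491)^2 = +1. Now have -(119 / 491).
Both 119 ≡ 3 and 491 ≡ 3 (mod 4), so reciprocity gives (119 / 491) = -(491 / 119). Reduce: 491 ≡ 15 (mod 119). Now have (15 / 119).
Both 15 ≡ 3 and 119 ≡ 3 (mod 4), so reciprocity gives (15 / 119) = -(119 / 15). Reduce: 119 ≡ 14 (mod 15). Now have -(14 / 15).
Factor out 2: 14 = 2·7. Since 15 ≡ 7 (mod 8), (2 / 15) = +1. Now have -(7 / 15).
Both 7 ≡ 3 and 15 ≡ 3 (mod 4), so reciprocity gives (7 / 15) = -(15 / 7). Reduce: 15 ≡ 1 (mod 7). Now have (1 / 7).
(1 / 7) = 1. Collecting the sign factors: 1.
Product: (1)·(1) = 1.

1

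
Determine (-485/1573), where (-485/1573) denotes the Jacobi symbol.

1

(-485/1573)
  = (485/1573)    [1573 ≡ 1 mod 4 ⇒ (-1/1573) = +1]
  = (1573/485)    [QR: 485 ≡ 1 mod 4, sign kept]
  = (118/485)    [1573 ≡ 118 mod 485]
  = -(59/485)    [485 ≡ 5 mod 8 ⇒ (2/485) = -1]
  = -(485/59)    [QR: 485 ≡ 1 mod 4, sign kept]
  = -(13/59)    [485 ≡ 13 mod 59]
  = -(59/13)    [QR: 13 ≡ 1 mod 4, sign kept]
  = -(7/13)    [59 ≡ 7 mod 13]
  = -(13/7)    [QR: 13 ≡ 1 mod 4, sign kept]
  = -(6/7)    [13 ≡ 6 mod 7]
  = -(3/7)    [7 ≡ 7 mod 8 ⇒ (2/7) = +1]
  = (7/3)    [QR: both ≡ 3 mod 4, sign flips]
  = (1/3)    [7 ≡ 1 mod 3]
  = 1    [(1/3) = 1]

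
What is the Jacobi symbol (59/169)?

1

(59/169)
  = (169/59)    [QR: 169 ≡ 1 mod 4, sign kept]
  = (51/59)    [169 ≡ 51 mod 59]
  = -(59/51)    [QR: both ≡ 3 mod 4, sign flips]
  = -(8/51)    [59 ≡ 8 mod 51]
  = (1/51)    [51 ≡ 3 mod 8 ⇒ (2/51)^3 = -1]
  = 1    [(1/51) = 1]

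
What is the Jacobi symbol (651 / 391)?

Reduce the numerator: 651 ≡ 260 (mod 391), so (651 / 391) = (260 / 391).
Factor out 2: 260 = 2^2·65. Since 391 ≡ 7 (mod 8), (2 / 391) = +1, and (2 / 391)^2 = +1. Now have (65 / 391).
65 ≡ 1 (mod 4), so quadratic reciprocity gives (65 / 391) = (391 / 65). Reduce: 391 ≡ 1 (mod 65). Now have (1 / 65).
(1 / 65) = 1. Collecting the sign factors: 1.

1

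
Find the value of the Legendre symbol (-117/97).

-1

Pull out -1: (-117/97) = (-1/97)·(117/97). Since 97 ≡ 1 (mod 4), (-1/97) = +1. Now have (117/97).
Reduce the numerator: 117 ≡ 20 (mod 97), so (117/97) = (20/97).
Factor out 2: 20 = 2^2·5. Since 97 ≡ 1 (mod 8), (2/97) = +1, and (2/97)^2 = +1. Now have (5/97).
5 ≡ 1 (mod 4), so quadratic reciprocity gives (5/97) = (97/5). Reduce: 97 ≡ 2 (mod 5). Now have (2/5).
Factor out 2: 2 = 2. Since 5 ≡ 5 (mod 8), (2/5) = -1. Now have -(1/5).
(1/5) = 1. Collecting the sign factors: -1.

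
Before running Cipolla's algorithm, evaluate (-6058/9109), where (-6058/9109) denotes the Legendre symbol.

1

Reduce the numerator: -6058 ≡ 3051 (mod 9109), so (-6058/9109) = (3051/9109).
9109 ≡ 1 (mod 4), so quadratic reciprocity gives (3051/9109) = (9109/3051). Reduce: 9109 ≡ 3007 (mod 3051). Now have (3007/3051).
Both 3007 ≡ 3 and 3051 ≡ 3 (mod 4), so reciprocity gives (3007/3051) = -(3051/3007). Reduce: 3051 ≡ 44 (mod 3007). Now have -(44/3007).
Factor out 2: 44 = 2^2·11. Since 3007 ≡ 7 (mod 8), (2/3007) = +1, and (2/3007)^2 = +1. Now have -(11/3007).
Both 11 ≡ 3 and 3007 ≡ 3 (mod 4), so reciprocity gives (11/3007) = -(3007/11). Reduce: 3007 ≡ 4 (mod 11). Now have (4/11).
Factor out 2: 4 = 2^2. Since 11 ≡ 3 (mod 8), (2/11) = -1, and (2/11)^2 = +1. Now have (1/11).
(1/11) = 1. Collecting the sign factors: 1.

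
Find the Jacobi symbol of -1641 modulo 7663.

1

Reduce the numerator: -1641 ≡ 6022 (mod 7663), so (-1641|7663) = (6022|7663).
Factor out 2: 6022 = 2·3011. Since 7663 ≡ 7 (mod 8), (2|7663) = +1. Now have (3011|7663).
Both 3011 ≡ 3 and 7663 ≡ 3 (mod 4), so reciprocity gives (3011|7663) = -(7663|3011). Reduce: 7663 ≡ 1641 (mod 3011). Now have -(1641|3011).
1641 ≡ 1 (mod 4), so quadratic reciprocity gives (1641|3011) = (3011|1641). Reduce: 3011 ≡ 1370 (mod 1641). Now have -(1370|1641).
Factor out 2: 1370 = 2·685. Since 1641 ≡ 1 (mod 8), (2|1641) = +1. Now have -(685|1641).
685 ≡ 1 (mod 4), so quadratic reciprocity gives (685|1641) = (1641|685). Reduce: 1641 ≡ 271 (mod 685). Now have -(271|685).
685 ≡ 1 (mod 4), so quadratic reciprocity gives (271|685) = (685|271). Reduce: 685 ≡ 143 (mod 271). Now have -(143|271).
Both 143 ≡ 3 and 271 ≡ 3 (mod 4), so reciprocity gives (143|271) = -(271|143). Reduce: 271 ≡ 128 (mod 143). Now have (128|143).
Factor out 2: 128 = 2^7. Since 143 ≡ 7 (mod 8), (2|143) = +1, and (2|143)^7 = +1. Now have (1|143).
(1|143) = 1. Collecting the sign factors: 1.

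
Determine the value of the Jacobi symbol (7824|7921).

1

(7824|7921)
  = (489|7921)    [7921 ≡ 1 mod 8 ⇒ (2|7921)^4 = +1]
  = (7921|489)    [QR: 489 ≡ 1 mod 4, sign kept]
  = (97|489)    [7921 ≡ 97 mod 489]
  = (489|97)    [QR: 97 ≡ 1 mod 4, sign kept]
  = (4|97)    [489 ≡ 4 mod 97]
  = (1|97)    [97 ≡ 1 mod 8 ⇒ (2|97)^2 = +1]
  = 1    [(1|97) = 1]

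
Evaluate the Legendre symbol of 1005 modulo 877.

Reduce the numerator: 1005 ≡ 128 (mod 877), so (1005/877) = (128/877).
Factor out 2: 128 = 2^7. Since 877 ≡ 5 (mod 8), (2/877) = -1, and (2/877)^7 = -1. Now have -(1/877).
(1/877) = 1. Collecting the sign factors: -1.

-1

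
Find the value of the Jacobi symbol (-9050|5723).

-1

Pull out -1: (-9050|5723) = (-1|5723)·(9050|5723). Since 5723 ≡ 3 (mod 4), (-1|5723) = -1. Now have -(9050|5723).
Reduce the numerator: 9050 ≡ 3327 (mod 5723), so (9050|5723) = (3327|5723).
Both 3327 ≡ 3 and 5723 ≡ 3 (mod 4), so reciprocity gives (3327|5723) = -(5723|3327). Reduce: 5723 ≡ 2396 (mod 3327). Now have (2396|3327).
Factor out 2: 2396 = 2^2·599. Since 3327 ≡ 7 (mod 8), (2|3327) = +1, and (2|3327)^2 = +1. Now have (599|3327).
Both 599 ≡ 3 and 3327 ≡ 3 (mod 4), so reciprocity gives (599|3327) = -(3327|599). Reduce: 3327 ≡ 332 (mod 599). Now have -(332|599).
Factor out 2: 332 = 2^2·83. Since 599 ≡ 7 (mod 8), (2|599) = +1, and (2|599)^2 = +1. Now have -(83|599).
Both 83 ≡ 3 and 599 ≡ 3 (mod 4), so reciprocity gives (83|599) = -(599|83). Reduce: 599 ≡ 18 (mod 83). Now have (18|83).
Factor out 2: 18 = 2·9. Since 83 ≡ 3 (mod 8), (2|83) = -1. Now have -(9|83).
9 ≡ 1 (mod 4), so quadratic reciprocity gives (9|83) = (83|9). Reduce: 83 ≡ 2 (mod 9). Now have -(2|9).
Factor out 2: 2 = 2. Since 9 ≡ 1 (mod 8), (2|9) = +1. Now have -(1|9).
(1|9) = 1. Collecting the sign factors: -1.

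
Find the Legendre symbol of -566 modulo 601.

Reduce the numerator: -566 ≡ 35 (mod 601), so (-566 / 601) = (35 / 601).
601 ≡ 1 (mod 4), so quadratic reciprocity gives (35 / 601) = (601 / 35). Reduce: 601 ≡ 6 (mod 35). Now have (6 / 35).
Factor out 2: 6 = 2·3. Since 35 ≡ 3 (mod 8), (2 / 35) = -1. Now have -(3 / 35).
Both 3 ≡ 3 and 35 ≡ 3 (mod 4), so reciprocity gives (3 / 35) = -(35 / 3). Reduce: 35 ≡ 2 (mod 3). Now have (2 / 3).
Factor out 2: 2 = 2. Since 3 ≡ 3 (mod 8), (2 / 3) = -1. Now have -(1 / 3).
(1 / 3) = 1. Collecting the sign factors: -1.

-1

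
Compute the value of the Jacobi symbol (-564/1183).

-1

Pull out -1: (-564/1183) = (-1/1183)·(564/1183). Since 1183 ≡ 3 (mod 4), (-1/1183) = -1. Now have -(564/1183).
Factor out 2: 564 = 2^2·141. Since 1183 ≡ 7 (mod 8), (2/1183) = +1, and (2/1183)^2 = +1. Now have -(141/1183).
141 ≡ 1 (mod 4), so quadratic reciprocity gives (141/1183) = (1183/141). Reduce: 1183 ≡ 55 (mod 141). Now have -(55/141).
141 ≡ 1 (mod 4), so quadratic reciprocity gives (55/141) = (141/55). Reduce: 141 ≡ 31 (mod 55). Now have -(31/55).
Both 31 ≡ 3 and 55 ≡ 3 (mod 4), so reciprocity gives (31/55) = -(55/31). Reduce: 55 ≡ 24 (mod 31). Now have (24/31).
Factor out 2: 24 = 2^3·3. Since 31 ≡ 7 (mod 8), (2/31) = +1, and (2/31)^3 = +1. Now have (3/31).
Both 3 ≡ 3 and 31 ≡ 3 (mod 4), so reciprocity gives (3/31) = -(31/3). Reduce: 31 ≡ 1 (mod 3). Now have -(1/3).
(1/3) = 1. Collecting the sign factors: -1.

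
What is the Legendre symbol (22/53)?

-1

(22/53)
  = -(11/53)    [53 ≡ 5 mod 8 ⇒ (2/53) = -1]
  = -(53/11)    [QR: 53 ≡ 1 mod 4, sign kept]
  = -(9/11)    [53 ≡ 9 mod 11]
  = -(11/9)    [QR: 9 ≡ 1 mod 4, sign kept]
  = -(2/9)    [11 ≡ 2 mod 9]
  = -(1/9)    [9 ≡ 1 mod 8 ⇒ (2/9) = +1]
  = -1    [(1/9) = 1]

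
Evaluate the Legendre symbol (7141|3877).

(7141|3877)
  = (3264|3877)    [7141 ≡ 3264 mod 3877]
  = (51|3877)    [3877 ≡ 5 mod 8 ⇒ (2|3877)^6 = +1]
  = (3877|51)    [QR: 3877 ≡ 1 mod 4, sign kept]
  = (1|51)    [3877 ≡ 1 mod 51]
  = 1    [(1|51) = 1]

1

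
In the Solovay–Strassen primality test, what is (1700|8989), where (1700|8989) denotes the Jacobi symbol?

(1700|8989)
  = (425|8989)    [8989 ≡ 5 mod 8 ⇒ (2|8989)^2 = +1]
  = (8989|425)    [QR: 425 ≡ 1 mod 4, sign kept]
  = (64|425)    [8989 ≡ 64 mod 425]
  = (1|425)    [425 ≡ 1 mod 8 ⇒ (2|425)^6 = +1]
  = 1    [(1|425) = 1]

1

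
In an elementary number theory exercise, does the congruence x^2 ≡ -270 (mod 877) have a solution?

yes

(-270/877)
  = (270/877)    [877 ≡ 1 mod 4 ⇒ (-1/877) = +1]
  = -(135/877)    [877 ≡ 5 mod 8 ⇒ (2/877) = -1]
  = -(877/135)    [QR: 877 ≡ 1 mod 4, sign kept]
  = -(67/135)    [877 ≡ 67 mod 135]
  = (135/67)    [QR: both ≡ 3 mod 4, sign flips]
  = (1/67)    [135 ≡ 1 mod 67]
  = 1    [(1/67) = 1]
(-270/877) = 1, and 877 is prime, so -270 is a quadratic residue mod 877.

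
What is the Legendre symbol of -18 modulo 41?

1

(-18|41)
  = (23|41)    [-18 ≡ 23 mod 41]
  = (41|23)    [QR: 41 ≡ 1 mod 4, sign kept]
  = (18|23)    [41 ≡ 18 mod 23]
  = (9|23)    [23 ≡ 7 mod 8 ⇒ (2|23) = +1]
  = (23|9)    [QR: 9 ≡ 1 mod 4, sign kept]
  = (5|9)    [23 ≡ 5 mod 9]
  = (9|5)    [QR: 5 ≡ 1 mod 4, sign kept]
  = (4|5)    [9 ≡ 4 mod 5]
  = (1|5)    [5 ≡ 5 mod 8 ⇒ (2|5)^2 = +1]
  = 1    [(1|5) = 1]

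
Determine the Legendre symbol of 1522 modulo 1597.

Factor out 2: 1522 = 2·761. Since 1597 ≡ 5 (mod 8), (2/1597) = -1. Now have -(761/1597).
761 ≡ 1 (mod 4), so quadratic reciprocity gives (761/1597) = (1597/761). Reduce: 1597 ≡ 75 (mod 761). Now have -(75/761).
761 ≡ 1 (mod 4), so quadratic reciprocity gives (75/761) = (761/75). Reduce: 761 ≡ 11 (mod 75). Now have -(11/75).
Both 11 ≡ 3 and 75 ≡ 3 (mod 4), so reciprocity gives (11/75) = -(75/11). Reduce: 75 ≡ 9 (mod 11). Now have (9/11).
9 ≡ 1 (mod 4), so quadratic reciprocity gives (9/11) = (11/9). Reduce: 11 ≡ 2 (mod 9). Now have (2/9).
Factor out 2: 2 = 2. Since 9 ≡ 1 (mod 8), (2/9) = +1. Now have (1/9).
(1/9) = 1. Collecting the sign factors: 1.

1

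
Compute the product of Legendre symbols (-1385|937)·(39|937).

By multiplicativity, (-1385·39|937) = (-1385|937)·(39|937).
First factor (-1385|937):
(-1385|937)
  = (1385|937)    [937 ≡ 1 mod 4 ⇒ (-1|937) = +1]
  = (448|937)    [1385 ≡ 448 mod 937]
  = (7|937)    [937 ≡ 1 mod 8 ⇒ (2|937)^6 = +1]
  = (937|7)    [QR: 937 ≡ 1 mod 4, sign kept]
  = (6|7)    [937 ≡ 6 mod 7]
  = (3|7)    [7 ≡ 7 mod 8 ⇒ (2|7) = +1]
  = -(7|3)    [QR: both ≡ 3 mod 4, sign flips]
  = -(1|3)    [7 ≡ 1 mod 3]
  = -1    [(1|3) = 1]
Second factor (39|937):
(39|937)
  = (937|39)    [QR: 937 ≡ 1 mod 4, sign kept]
  = (1|39)    [937 ≡ 1 mod 39]
  = 1    [(1|39) = 1]
Product: (-1)·(1) = -1.

-1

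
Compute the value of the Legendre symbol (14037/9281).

-1

(14037/9281)
  = (4756/9281)    [14037 ≡ 4756 mod 9281]
  = (1189/9281)    [9281 ≡ 1 mod 8 ⇒ (2/9281)^2 = +1]
  = (9281/1189)    [QR: 1189 ≡ 1 mod 4, sign kept]
  = (958/1189)    [9281 ≡ 958 mod 1189]
  = -(479/1189)    [1189 ≡ 5 mod 8 ⇒ (2/1189) = -1]
  = -(1189/479)    [QR: 1189 ≡ 1 mod 4, sign kept]
  = -(231/479)    [1189 ≡ 231 mod 479]
  = (479/231)    [QR: both ≡ 3 mod 4, sign flips]
  = (17/231)    [479 ≡ 17 mod 231]
  = (231/17)    [QR: 17 ≡ 1 mod 4, sign kept]
  = (10/17)    [231 ≡ 10 mod 17]
  = (5/17)    [17 ≡ 1 mod 8 ⇒ (2/17) = +1]
  = (17/5)    [QR: 5 ≡ 1 mod 4, sign kept]
  = (2/5)    [17 ≡ 2 mod 5]
  = -(1/5)    [5 ≡ 5 mod 8 ⇒ (2/5) = -1]
  = -1    [(1/5) = 1]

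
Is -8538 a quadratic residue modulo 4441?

Reduce the numerator: -8538 ≡ 344 (mod 4441), so (-8538|4441) = (344|4441).
Factor out 2: 344 = 2^3·43. Since 4441 ≡ 1 (mod 8), (2|4441) = +1, and (2|4441)^3 = +1. Now have (43|4441).
4441 ≡ 1 (mod 4), so quadratic reciprocity gives (43|4441) = (4441|43). Reduce: 4441 ≡ 12 (mod 43). Now have (12|43).
Factor out 2: 12 = 2^2·3. Since 43 ≡ 3 (mod 8), (2|43) = -1, and (2|43)^2 = +1. Now have (3|43).
Both 3 ≡ 3 and 43 ≡ 3 (mod 4), so reciprocity gives (3|43) = -(43|3). Reduce: 43 ≡ 1 (mod 3). Now have -(1|3).
(1|3) = 1. Collecting the sign factors: -1.
(-8538|4441) = -1, and 4441 is prime, so -8538 is not a quadratic residue mod 4441.

no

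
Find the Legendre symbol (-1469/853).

Pull out -1: (-1469/853) = (-1/853)·(1469/853). Since 853 ≡ 1 (mod 4), (-1/853) = +1. Now have (1469/853).
Reduce the numerator: 1469 ≡ 616 (mod 853), so (1469/853) = (616/853).
Factor out 2: 616 = 2^3·77. Since 853 ≡ 5 (mod 8), (2/853) = -1, and (2/853)^3 = -1. Now have -(77/853).
77 ≡ 1 (mod 4), so quadratic reciprocity gives (77/853) = (853/77). Reduce: 853 ≡ 6 (mod 77). Now have -(6/77).
Factor out 2: 6 = 2·3. Since 77 ≡ 5 (mod 8), (2/77) = -1. Now have (3/77).
77 ≡ 1 (mod 4), so quadratic reciprocity gives (3/77) = (77/3). Reduce: 77 ≡ 2 (mod 3). Now have (2/3).
Factor out 2: 2 = 2. Since 3 ≡ 3 (mod 8), (2/3) = -1. Now have -(1/3).
(1/3) = 1. Collecting the sign factors: -1.

-1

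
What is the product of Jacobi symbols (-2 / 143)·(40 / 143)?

1

By multiplicativity, (-2·40 / 143) = (-2 / 143)·(40 / 143).
First factor (-2 / 143):
(-2 / 143)
  = (141 / 143)    [-2 ≡ 141 mod 143]
  = (143 / 141)    [QR: 141 ≡ 1 mod 4, sign kept]
  = (2 / 141)    [143 ≡ 2 mod 141]
  = -(1 / 141)    [141 ≡ 5 mod 8 ⇒ (2 / 141) = -1]
  = -1    [(1 / 141) = 1]
Second factor (40 / 143):
(40 / 143)
  = (5 / 143)    [143 ≡ 7 mod 8 ⇒ (2 / 143)^3 = +1]
  = (143 / 5)    [QR: 5 ≡ 1 mod 4, sign kept]
  = (3 / 5)    [143 ≡ 3 mod 5]
  = (5 / 3)    [QR: 5 ≡ 1 mod 4, sign kept]
  = (2 / 3)    [5 ≡ 2 mod 3]
  = -(1 / 3)    [3 ≡ 3 mod 8 ⇒ (2 / 3) = -1]
  = -1    [(1 / 3) = 1]
Product: (-1)·(-1) = 1.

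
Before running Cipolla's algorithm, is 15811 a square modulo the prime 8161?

yes

(15811/8161)
  = (7650/8161)    [15811 ≡ 7650 mod 8161]
  = (3825/8161)    [8161 ≡ 1 mod 8 ⇒ (2/8161) = +1]
  = (8161/3825)    [QR: 3825 ≡ 1 mod 4, sign kept]
  = (511/3825)    [8161 ≡ 511 mod 3825]
  = (3825/511)    [QR: 3825 ≡ 1 mod 4, sign kept]
  = (248/511)    [3825 ≡ 248 mod 511]
  = (31/511)    [511 ≡ 7 mod 8 ⇒ (2/511)^3 = +1]
  = -(511/31)    [QR: both ≡ 3 mod 4, sign flips]
  = -(15/31)    [511 ≡ 15 mod 31]
  = (31/15)    [QR: both ≡ 3 mod 4, sign flips]
  = (1/15)    [31 ≡ 1 mod 15]
  = 1    [(1/15) = 1]
(15811/8161) = 1, and 8161 is prime, so 15811 is a quadratic residue mod 8161.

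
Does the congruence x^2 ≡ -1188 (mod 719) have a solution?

(-1188|719)
  = -(1188|719)    [719 ≡ 3 mod 4 ⇒ (-1|719) = -1]
  = -(469|719)    [1188 ≡ 469 mod 719]
  = -(719|469)    [QR: 469 ≡ 1 mod 4, sign kept]
  = -(250|469)    [719 ≡ 250 mod 469]
  = (125|469)    [469 ≡ 5 mod 8 ⇒ (2|469) = -1]
  = (469|125)    [QR: 125 ≡ 1 mod 4, sign kept]
  = (94|125)    [469 ≡ 94 mod 125]
  = -(47|125)    [125 ≡ 5 mod 8 ⇒ (2|125) = -1]
  = -(125|47)    [QR: 125 ≡ 1 mod 4, sign kept]
  = -(31|47)    [125 ≡ 31 mod 47]
  = (47|31)    [QR: both ≡ 3 mod 4, sign flips]
  = (16|31)    [47 ≡ 16 mod 31]
  = (1|31)    [31 ≡ 7 mod 8 ⇒ (2|31)^4 = +1]
  = 1    [(1|31) = 1]
(-1188|719) = 1, and 719 is prime, so -1188 is a quadratic residue mod 719.

yes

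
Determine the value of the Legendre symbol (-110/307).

-1

(-110/307)
  = (197/307)    [-110 ≡ 197 mod 307]
  = (307/197)    [QR: 197 ≡ 1 mod 4, sign kept]
  = (110/197)    [307 ≡ 110 mod 197]
  = -(55/197)    [197 ≡ 5 mod 8 ⇒ (2/197) = -1]
  = -(197/55)    [QR: 197 ≡ 1 mod 4, sign kept]
  = -(32/55)    [197 ≡ 32 mod 55]
  = -(1/55)    [55 ≡ 7 mod 8 ⇒ (2/55)^5 = +1]
  = -1    [(1/55) = 1]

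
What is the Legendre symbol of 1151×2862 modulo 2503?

By multiplicativity, (1151·2862|2503) = (1151|2503)·(2862|2503).
First factor (1151|2503):
(1151|2503)
  = -(2503|1151)    [QR: both ≡ 3 mod 4, sign flips]
  = -(201|1151)    [2503 ≡ 201 mod 1151]
  = -(1151|201)    [QR: 201 ≡ 1 mod 4, sign kept]
  = -(146|201)    [1151 ≡ 146 mod 201]
  = -(73|201)    [201 ≡ 1 mod 8 ⇒ (2|201) = +1]
  = -(201|73)    [QR: 73 ≡ 1 mod 4, sign kept]
  = -(55|73)    [201 ≡ 55 mod 73]
  = -(73|55)    [QR: 73 ≡ 1 mod 4, sign kept]
  = -(18|55)    [73 ≡ 18 mod 55]
  = -(9|55)    [55 ≡ 7 mod 8 ⇒ (2|55) = +1]
  = -(55|9)    [QR: 9 ≡ 1 mod 4, sign kept]
  = -(1|9)    [55 ≡ 1 mod 9]
  = -1    [(1|9) = 1]
Second factor (2862|2503):
(2862|2503)
  = (359|2503)    [2862 ≡ 359 mod 2503]
  = -(2503|359)    [QR: both ≡ 3 mod 4, sign flips]
  = -(349|359)    [2503 ≡ 349 mod 359]
  = -(359|349)    [QR: 349 ≡ 1 mod 4, sign kept]
  = -(10|349)    [359 ≡ 10 mod 349]
  = (5|349)    [349 ≡ 5 mod 8 ⇒ (2|349) = -1]
  = (349|5)    [QR: 5 ≡ 1 mod 4, sign kept]
  = (4|5)    [349 ≡ 4 mod 5]
  = (1|5)    [5 ≡ 5 mod 8 ⇒ (2|5)^2 = +1]
  = 1    [(1|5) = 1]
Product: (-1)·(1) = -1.

-1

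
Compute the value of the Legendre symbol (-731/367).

Reduce the numerator: -731 ≡ 3 (mod 367), so (-731/367) = (3/367).
Both 3 ≡ 3 and 367 ≡ 3 (mod 4), so reciprocity gives (3/367) = -(367/3). Reduce: 367 ≡ 1 (mod 3). Now have -(1/3).
(1/3) = 1. Collecting the sign factors: -1.

-1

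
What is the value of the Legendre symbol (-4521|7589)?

-1

(-4521|7589)
  = (3068|7589)    [-4521 ≡ 3068 mod 7589]
  = (767|7589)    [7589 ≡ 5 mod 8 ⇒ (2|7589)^2 = +1]
  = (7589|767)    [QR: 7589 ≡ 1 mod 4, sign kept]
  = (686|767)    [7589 ≡ 686 mod 767]
  = (343|767)    [767 ≡ 7 mod 8 ⇒ (2|767) = +1]
  = -(767|343)    [QR: both ≡ 3 mod 4, sign flips]
  = -(81|343)    [767 ≡ 81 mod 343]
  = -(343|81)    [QR: 81 ≡ 1 mod 4, sign kept]
  = -(19|81)    [343 ≡ 19 mod 81]
  = -(81|19)    [QR: 81 ≡ 1 mod 4, sign kept]
  = -(5|19)    [81 ≡ 5 mod 19]
  = -(19|5)    [QR: 5 ≡ 1 mod 4, sign kept]
  = -(4|5)    [19 ≡ 4 mod 5]
  = -(1|5)    [5 ≡ 5 mod 8 ⇒ (2|5)^2 = +1]
  = -1    [(1|5) = 1]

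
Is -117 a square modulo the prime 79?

(-117/79)
  = -(117/79)    [79 ≡ 3 mod 4 ⇒ (-1/79) = -1]
  = -(38/79)    [117 ≡ 38 mod 79]
  = -(19/79)    [79 ≡ 7 mod 8 ⇒ (2/79) = +1]
  = (79/19)    [QR: both ≡ 3 mod 4, sign flips]
  = (3/19)    [79 ≡ 3 mod 19]
  = -(19/3)    [QR: both ≡ 3 mod 4, sign flips]
  = -(1/3)    [19 ≡ 1 mod 3]
  = -1    [(1/3) = 1]
(-117/79) = -1, and 79 is prime, so -117 is not a quadratic residue mod 79.

no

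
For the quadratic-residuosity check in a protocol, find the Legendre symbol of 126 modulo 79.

-1

Reduce the numerator: 126 ≡ 47 (mod 79), so (126|79) = (47|79).
Both 47 ≡ 3 and 79 ≡ 3 (mod 4), so reciprocity gives (47|79) = -(79|47). Reduce: 79 ≡ 32 (mod 47). Now have -(32|47).
Factor out 2: 32 = 2^5. Since 47 ≡ 7 (mod 8), (2|47) = +1, and (2|47)^5 = +1. Now have -(1|47).
(1|47) = 1. Collecting the sign factors: -1.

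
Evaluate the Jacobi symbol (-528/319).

(-528/319)
  = -(528/319)    [319 ≡ 3 mod 4 ⇒ (-1/319) = -1]
  = -(209/319)    [528 ≡ 209 mod 319]
  = -(319/209)    [QR: 209 ≡ 1 mod 4, sign kept]
  = -(110/209)    [319 ≡ 110 mod 209]
  = -(55/209)    [209 ≡ 1 mod 8 ⇒ (2/209) = +1]
  = -(209/55)    [QR: 209 ≡ 1 mod 4, sign kept]
  = -(44/55)    [209 ≡ 44 mod 55]
  = -(11/55)    [55 ≡ 7 mod 8 ⇒ (2/55)^2 = +1]
  = (55/11)    [QR: both ≡ 3 mod 4, sign flips]
  = (0/11)    [55 ≡ 0 mod 11]
  = 0    [numerator 0, gcd > 1]

0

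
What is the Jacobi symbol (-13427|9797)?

-1

(-13427|9797)
  = (6167|9797)    [-13427 ≡ 6167 mod 9797]
  = (9797|6167)    [QR: 9797 ≡ 1 mod 4, sign kept]
  = (3630|6167)    [9797 ≡ 3630 mod 6167]
  = (1815|6167)    [6167 ≡ 7 mod 8 ⇒ (2|6167) = +1]
  = -(6167|1815)    [QR: both ≡ 3 mod 4, sign flips]
  = -(722|1815)    [6167 ≡ 722 mod 1815]
  = -(361|1815)    [1815 ≡ 7 mod 8 ⇒ (2|1815) = +1]
  = -(1815|361)    [QR: 361 ≡ 1 mod 4, sign kept]
  = -(10|361)    [1815 ≡ 10 mod 361]
  = -(5|361)    [361 ≡ 1 mod 8 ⇒ (2|361) = +1]
  = -(361|5)    [QR: 5 ≡ 1 mod 4, sign kept]
  = -(1|5)    [361 ≡ 1 mod 5]
  = -1    [(1|5) = 1]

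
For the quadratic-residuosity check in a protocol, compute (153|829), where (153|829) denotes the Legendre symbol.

1

(153|829)
  = (829|153)    [QR: 153 ≡ 1 mod 4, sign kept]
  = (64|153)    [829 ≡ 64 mod 153]
  = (1|153)    [153 ≡ 1 mod 8 ⇒ (2|153)^6 = +1]
  = 1    [(1|153) = 1]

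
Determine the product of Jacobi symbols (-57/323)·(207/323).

By multiplicativity, (-57·207/323) = (-57/323)·(207/323).
First factor (-57/323):
Reduce the numerator: -57 ≡ 266 (mod 323), so (-57/323) = (266/323).
Factor out 2: 266 = 2·133. Since 323 ≡ 3 (mod 8), (2/323) = -1. Now have -(133/323).
133 ≡ 1 (mod 4), so quadratic reciprocity gives (133/323) = (323/133). Reduce: 323 ≡ 57 (mod 133). Now have -(57/133).
57 ≡ 1 (mod 4), so quadratic reciprocity gives (57/133) = (133/57). Reduce: 133 ≡ 19 (mod 57). Now have -(19/57).
57 ≡ 1 (mod 4), so quadratic reciprocity gives (19/57) = (57/19). Reduce: 57 ≡ 0 (mod 19). Now have -(0/19).
The numerator is now 0 with denominator 19 > 1: the symbol is 0.
Second factor (207/323):
Both 207 ≡ 3 and 323 ≡ 3 (mod 4), so reciprocity gives (207/323) = -(323/207). Reduce: 323 ≡ 116 (mod 207). Now have -(116/207).
Factor out 2: 116 = 2^2·29. Since 207 ≡ 7 (mod 8), (2/207) = +1, and (2/207)^2 = +1. Now have -(29/207).
29 ≡ 1 (mod 4), so quadratic reciprocity gives (29/207) = (207/29). Reduce: 207 ≡ 4 (mod 29). Now have -(4/29).
Factor out 2: 4 = 2^2. Since 29 ≡ 5 (mod 8), (2/29) = -1, and (2/29)^2 = +1. Now have -(1/29).
(1/29) = 1. Collecting the sign factors: -1.
Product: (0)·(-1) = 0.

0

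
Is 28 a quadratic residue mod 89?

Factor out 2: 28 = 2^2·7. Since 89 ≡ 1 (mod 8), (2|89) = +1, and (2|89)^2 = +1. Now have (7|89).
89 ≡ 1 (mod 4), so quadratic reciprocity gives (7|89) = (89|7). Reduce: 89 ≡ 5 (mod 7). Now have (5|7).
5 ≡ 1 (mod 4), so quadratic reciprocity gives (5|7) = (7|5). Reduce: 7 ≡ 2 (mod 5). Now have (2|5).
Factor out 2: 2 = 2. Since 5 ≡ 5 (mod 8), (2|5) = -1. Now have -(1|5).
(1|5) = 1. Collecting the sign factors: -1.
The Legendre symbol is -1, so x^2 ≡ 28 (mod 89) has no solution.

no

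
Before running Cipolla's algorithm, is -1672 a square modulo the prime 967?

yes

(-1672|967)
  = (262|967)    [-1672 ≡ 262 mod 967]
  = (131|967)    [967 ≡ 7 mod 8 ⇒ (2|967) = +1]
  = -(967|131)    [QR: both ≡ 3 mod 4, sign flips]
  = -(50|131)    [967 ≡ 50 mod 131]
  = (25|131)    [131 ≡ 3 mod 8 ⇒ (2|131) = -1]
  = (131|25)    [QR: 25 ≡ 1 mod 4, sign kept]
  = (6|25)    [131 ≡ 6 mod 25]
  = (3|25)    [25 ≡ 1 mod 8 ⇒ (2|25) = +1]
  = (25|3)    [QR: 25 ≡ 1 mod 4, sign kept]
  = (1|3)    [25 ≡ 1 mod 3]
  = 1    [(1|3) = 1]
The Legendre symbol is 1, so x^2 ≡ -1672 (mod 967) has solution.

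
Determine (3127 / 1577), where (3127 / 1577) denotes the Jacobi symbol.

Reduce the numerator: 3127 ≡ 1550 (mod 1577), so (3127 / 1577) = (1550 / 1577).
Factor out 2: 1550 = 2·775. Since 1577 ≡ 1 (mod 8), (2 / 1577) = +1. Now have (775 / 1577).
1577 ≡ 1 (mod 4), so quadratic reciprocity gives (775 / 1577) = (1577 / 775). Reduce: 1577 ≡ 27 (mod 775). Now have (27 / 775).
Both 27 ≡ 3 and 775 ≡ 3 (mod 4), so reciprocity gives (27 / 775) = -(775 / 27). Reduce: 775 ≡ 19 (mod 27). Now have -(19 / 27).
Both 19 ≡ 3 and 27 ≡ 3 (mod 4), so reciprocity gives (19 / 27) = -(27 / 19). Reduce: 27 ≡ 8 (mod 19). Now have (8 / 19).
Factor out 2: 8 = 2^3. Since 19 ≡ 3 (mod 8), (2 / 19) = -1, and (2 / 19)^3 = -1. Now have -(1 / 19).
(1 / 19) = 1. Collecting the sign factors: -1.

-1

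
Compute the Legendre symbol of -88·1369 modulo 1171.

By multiplicativity, (-88·1369/1171) = (-88/1171)·(1369/1171).
First factor (-88/1171):
(-88/1171)
  = (1083/1171)    [-88 ≡ 1083 mod 1171]
  = -(1171/1083)    [QR: both ≡ 3 mod 4, sign flips]
  = -(88/1083)    [1171 ≡ 88 mod 1083]
  = (11/1083)    [1083 ≡ 3 mod 8 ⇒ (2/1083)^3 = -1]
  = -(1083/11)    [QR: both ≡ 3 mod 4, sign flips]
  = -(5/11)    [1083 ≡ 5 mod 11]
  = -(11/5)    [QR: 5 ≡ 1 mod 4, sign kept]
  = -(1/5)    [11 ≡ 1 mod 5]
  = -1    [(1/5) = 1]
Second factor (1369/1171):
(1369/1171)
  = (198/1171)    [1369 ≡ 198 mod 1171]
  = -(99/1171)    [1171 ≡ 3 mod 8 ⇒ (2/1171) = -1]
  = (1171/99)    [QR: both ≡ 3 mod 4, sign flips]
  = (82/99)    [1171 ≡ 82 mod 99]
  = -(41/99)    [99 ≡ 3 mod 8 ⇒ (2/99) = -1]
  = -(99/41)    [QR: 41 ≡ 1 mod 4, sign kept]
  = -(17/41)    [99 ≡ 17 mod 41]
  = -(41/17)    [QR: 17 ≡ 1 mod 4, sign kept]
  = -(7/17)    [41 ≡ 7 mod 17]
  = -(17/7)    [QR: 17 ≡ 1 mod 4, sign kept]
  = -(3/7)    [17 ≡ 3 mod 7]
  = (7/3)    [QR: both ≡ 3 mod 4, sign flips]
  = (1/3)    [7 ≡ 1 mod 3]
  = 1    [(1/3) = 1]
Product: (-1)·(1) = -1.

-1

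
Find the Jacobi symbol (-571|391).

-1

(-571|391)
  = (211|391)    [-571 ≡ 211 mod 391]
  = -(391|211)    [QR: both ≡ 3 mod 4, sign flips]
  = -(180|211)    [391 ≡ 180 mod 211]
  = -(45|211)    [211 ≡ 3 mod 8 ⇒ (2|211)^2 = +1]
  = -(211|45)    [QR: 45 ≡ 1 mod 4, sign kept]
  = -(31|45)    [211 ≡ 31 mod 45]
  = -(45|31)    [QR: 45 ≡ 1 mod 4, sign kept]
  = -(14|31)    [45 ≡ 14 mod 31]
  = -(7|31)    [31 ≡ 7 mod 8 ⇒ (2|31) = +1]
  = (31|7)    [QR: both ≡ 3 mod 4, sign flips]
  = (3|7)    [31 ≡ 3 mod 7]
  = -(7|3)    [QR: both ≡ 3 mod 4, sign flips]
  = -(1|3)    [7 ≡ 1 mod 3]
  = -1    [(1|3) = 1]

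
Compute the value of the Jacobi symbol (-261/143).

1

Pull out -1: (-261/143) = (-1/143)·(261/143). Since 143 ≡ 3 (mod 4), (-1/143) = -1. Now have -(261/143).
Reduce the numerator: 261 ≡ 118 (mod 143), so (261/143) = (118/143).
Factor out 2: 118 = 2·59. Since 143 ≡ 7 (mod 8), (2/143) = +1. Now have -(59/143).
Both 59 ≡ 3 and 143 ≡ 3 (mod 4), so reciprocity gives (59/143) = -(143/59). Reduce: 143 ≡ 25 (mod 59). Now have (25/59).
25 ≡ 1 (mod 4), so quadratic reciprocity gives (25/59) = (59/25). Reduce: 59 ≡ 9 (mod 25). Now have (9/25).
9 ≡ 1 (mod 4), so quadratic reciprocity gives (9/25) = (25/9). Reduce: 25 ≡ 7 (mod 9). Now have (7/9).
9 ≡ 1 (mod 4), so quadratic reciprocity gives (7/9) = (9/7). Reduce: 9 ≡ 2 (mod 7). Now have (2/7).
Factor out 2: 2 = 2. Since 7 ≡ 7 (mod 8), (2/7) = +1. Now have (1/7).
(1/7) = 1. Collecting the sign factors: 1.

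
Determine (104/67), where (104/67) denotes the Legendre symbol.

1

Reduce the numerator: 104 ≡ 37 (mod 67), so (104/67) = (37/67).
37 ≡ 1 (mod 4), so quadratic reciprocity gives (37/67) = (67/37). Reduce: 67 ≡ 30 (mod 37). Now have (30/37).
Factor out 2: 30 = 2·15. Since 37 ≡ 5 (mod 8), (2/37) = -1. Now have -(15/37).
37 ≡ 1 (mod 4), so quadratic reciprocity gives (15/37) = (37/15). Reduce: 37 ≡ 7 (mod 15). Now have -(7/15).
Both 7 ≡ 3 and 15 ≡ 3 (mod 4), so reciprocity gives (7/15) = -(15/7). Reduce: 15 ≡ 1 (mod 7). Now have (1/7).
(1/7) = 1. Collecting the sign factors: 1.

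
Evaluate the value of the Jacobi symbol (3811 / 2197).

-1

(3811 / 2197)
  = (1614 / 2197)    [3811 ≡ 1614 mod 2197]
  = -(807 / 2197)    [2197 ≡ 5 mod 8 ⇒ (2 / 2197) = -1]
  = -(2197 / 807)    [QR: 2197 ≡ 1 mod 4, sign kept]
  = -(583 / 807)    [2197 ≡ 583 mod 807]
  = (807 / 583)    [QR: both ≡ 3 mod 4, sign flips]
  = (224 / 583)    [807 ≡ 224 mod 583]
  = (7 / 583)    [583 ≡ 7 mod 8 ⇒ (2 / 583)^5 = +1]
  = -(583 / 7)    [QR: both ≡ 3 mod 4, sign flips]
  = -(2 / 7)    [583 ≡ 2 mod 7]
  = -(1 / 7)    [7 ≡ 7 mod 8 ⇒ (2 / 7) = +1]
  = -1    [(1 / 7) = 1]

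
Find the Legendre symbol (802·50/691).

1

By multiplicativity, (802·50/691) = (802/691)·(50/691).
First factor (802/691):
(802/691)
  = (111/691)    [802 ≡ 111 mod 691]
  = -(691/111)    [QR: both ≡ 3 mod 4, sign flips]
  = -(25/111)    [691 ≡ 25 mod 111]
  = -(111/25)    [QR: 25 ≡ 1 mod 4, sign kept]
  = -(11/25)    [111 ≡ 11 mod 25]
  = -(25/11)    [QR: 25 ≡ 1 mod 4, sign kept]
  = -(3/11)    [25 ≡ 3 mod 11]
  = (11/3)    [QR: both ≡ 3 mod 4, sign flips]
  = (2/3)    [11 ≡ 2 mod 3]
  = -(1/3)    [3 ≡ 3 mod 8 ⇒ (2/3) = -1]
  = -1    [(1/3) = 1]
Second factor (50/691):
(50/691)
  = -(25/691)    [691 ≡ 3 mod 8 ⇒ (2/691) = -1]
  = -(691/25)    [QR: 25 ≡ 1 mod 4, sign kept]
  = -(16/25)    [691 ≡ 16 mod 25]
  = -(1/25)    [25 ≡ 1 mod 8 ⇒ (2/25)^4 = +1]
  = -1    [(1/25) = 1]
Product: (-1)·(-1) = 1.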